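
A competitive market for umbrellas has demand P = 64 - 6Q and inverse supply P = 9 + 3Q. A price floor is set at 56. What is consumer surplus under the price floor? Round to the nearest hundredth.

5.33

Free-market equilibrium: 64 - 6Q = 9 + 3Q gives Q* = 6.1111, P* = 27.3333.
At P = 56, buyers demand (64 - 56)/6 = 1.3333 while sellers would supply more, so the quantity traded is 1.3333 at price 56.
CS is the triangle under demand above 56: (1/2)(1.3333)(64 - 56) = 5.3333.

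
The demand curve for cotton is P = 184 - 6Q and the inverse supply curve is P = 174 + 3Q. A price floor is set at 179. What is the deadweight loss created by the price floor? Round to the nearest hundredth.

0.35

Free-market equilibrium: 184 - 6Q = 174 + 3Q gives Q* = 1.1111, P* = 177.3333.
At P = 179, buyers demand (184 - 179)/6 = 0.8333 while sellers would supply more, so the quantity traded is 0.8333 at price 179.
At Q = 0.8333 the demand price is 179 and the supply price is 176.5. Deadweight loss is the triangle between the curves from 0.8333 to 1.1111: (1/2)(179 - 176.5)(1.1111 - 0.8333) = 0.3472.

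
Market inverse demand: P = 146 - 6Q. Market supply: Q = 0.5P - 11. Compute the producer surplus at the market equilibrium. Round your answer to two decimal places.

240.25

Rewriting supply in inverse form: P = 22 + 2Q.
Setting demand equal to supply, 124 = 8Q, so Q* = 15.5 and P* = 53.
PS is the area between P* and the supply curve from 0 to Q*: (1/2)(15.5)(31) = 240.25.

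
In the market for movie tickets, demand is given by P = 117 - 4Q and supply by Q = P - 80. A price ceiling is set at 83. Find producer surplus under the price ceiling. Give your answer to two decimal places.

4.50

Rewriting supply in inverse form: P = 80 + Q.
Free-market equilibrium: 117 - 4Q = 80 + Q gives Q* = 7.4, P* = 87.4.
At the ceiling price 83, quantity supplied is (83 - 80)/1 = 3; supply is the short side, so Q = 3 trades at P = 83.
PS is the triangle above supply below 83: (1/2)(3)(83 - 80) = 4.5.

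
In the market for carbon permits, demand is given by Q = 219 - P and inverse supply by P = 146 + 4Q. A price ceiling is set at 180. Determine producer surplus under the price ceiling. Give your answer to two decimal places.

144.50

Rewriting demand in inverse form: P = 219 - Q.
Without the control, 219 - Q = 146 + 4Q so Q* = 14.6 and P* = 204.4.
At the ceiling price 180, quantity supplied is (180 - 146)/4 = 8.5; supply is the short side, so Q = 8.5 trades at P = 180.
PS is the triangle above supply below 180: (1/2)(8.5)(180 - 146) = 144.5.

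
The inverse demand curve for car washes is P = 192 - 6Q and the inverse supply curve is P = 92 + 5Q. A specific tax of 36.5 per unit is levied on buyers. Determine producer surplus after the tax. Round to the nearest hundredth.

83.31

Without the tax, 192 - 6Q = 92 + 5Q so Q* = 9.0909 and P* = 137.4545.
With the tax, buyers' net willingness to pay falls by 36.5: (192 - 36.5) - 6Q = 92 + 5Q, so Q_t = 5.7727. Buyers pay P_b = 157.3636; sellers receive P_s = P_b - 36.5 = 120.8636.
Producer surplus is the triangle above supply below P_s: (1/2)(5.7727)(120.8636 - 92) = 83.311.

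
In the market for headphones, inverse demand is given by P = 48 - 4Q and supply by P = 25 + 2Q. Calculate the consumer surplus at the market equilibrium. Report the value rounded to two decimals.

29.39

Setting demand equal to supply, 23 = 6Q, so Q* = 3.8333 and P* = 32.6667.
CS is the area between the demand curve and P* from 0 to Q*: (1/2)(3.8333)(15.3333) = 29.3889.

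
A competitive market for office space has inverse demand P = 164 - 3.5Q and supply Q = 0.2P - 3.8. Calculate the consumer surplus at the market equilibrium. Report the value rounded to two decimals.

Rewriting supply in inverse form: P = 19 + 5Q.
Equilibrium: 164 - 3.5Q = 19 + 5Q, so Q* = 17.0588 and P* = 104.2941.
Consumer surplus is the triangle under demand above P*: (1/2)(17.0588)(164 - 104.2941) = (1/2)(17.0588)(59.7059) = 509.2561.

509.26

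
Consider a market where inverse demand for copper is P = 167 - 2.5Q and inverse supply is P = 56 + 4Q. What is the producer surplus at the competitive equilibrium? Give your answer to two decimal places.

583.24

Set 167 - 2.5Q = 56 + 4Q, which gives 111 = 6.5Q, so Q* = 17.0769 and P* = 167 - 2.5(17.0769) = 124.3077.
Producer surplus is the triangle above supply below P*: (1/2)(17.0769)(124.3077 - 56) = (1/2)(17.0769)(68.3077) = 583.2426.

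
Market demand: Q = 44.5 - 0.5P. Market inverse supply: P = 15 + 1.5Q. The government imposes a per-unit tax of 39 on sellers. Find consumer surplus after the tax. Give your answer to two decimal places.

Rewriting demand in inverse form: P = 89 - 2Q.
Without the tax, 89 - 2Q = 15 + 1.5Q so Q* = 21.1429 and P* = 46.7143.
With the tax, sellers need 39 more per unit: 89 - 2Q = 15 + 1.5Q + 39, so Q_t = 10. Buyers pay P_b = 69; sellers receive P_s = P_b - 39 = 30.
Consumer surplus is the triangle under demand above P_b: (1/2)(10)(89 - 69) = 100.

100.00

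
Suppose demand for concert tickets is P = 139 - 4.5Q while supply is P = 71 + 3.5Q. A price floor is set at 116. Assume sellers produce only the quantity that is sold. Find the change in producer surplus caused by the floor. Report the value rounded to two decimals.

57.85

Free-market equilibrium: 139 - 4.5Q = 71 + 3.5Q gives Q* = 8.5, P* = 100.75.
At the floor price 116, quantity demanded is (139 - 116)/4.5 = 5.1111; demand is the short side, so Q = 5.1111 trades at P = 116.
PS goes from (1/2)(8.5)(29.75) = 126.4375 to 184.284 (computed as (116 - 71)(5.1111) - (1/2)(3.5)(5.1111)^2), a change of 57.8465.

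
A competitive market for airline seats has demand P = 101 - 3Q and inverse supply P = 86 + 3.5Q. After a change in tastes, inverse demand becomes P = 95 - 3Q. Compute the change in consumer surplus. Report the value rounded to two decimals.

-5.11

Initial equilibrium: Q_0 = 2.3077, P_0 = 94.0769; CS_0 = (1/2)(2.3077)(6.9231) = 7.9882, PS_0 = (1/2)(2.3077)(8.0769) = 9.3195.
New equilibrium: 95 - 3Q = 86 + 3.5Q gives Q_1 = 1.3846, P_1 = 90.8462; CS_1 = 2.8757, PS_1 = 3.355.
Change in consumer surplus = 2.8757 - 7.9882 = -5.1124.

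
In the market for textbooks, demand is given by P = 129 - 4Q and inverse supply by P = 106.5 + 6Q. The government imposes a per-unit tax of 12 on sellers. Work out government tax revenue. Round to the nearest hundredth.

12.60

Without the tax, 129 - 4Q = 106.5 + 6Q so Q* = 2.25 and P* = 120.
A tax on sellers shifts supply up by 12: 129 - 4Q = 106.5 + 6Q + 12, so Q_t = 1.05. Buyers pay P_b = 124.8; sellers receive P_s = P_b - 12 = 112.8.
Revenue is the tax times quantity traded: 12 x 1.05 = 12.6.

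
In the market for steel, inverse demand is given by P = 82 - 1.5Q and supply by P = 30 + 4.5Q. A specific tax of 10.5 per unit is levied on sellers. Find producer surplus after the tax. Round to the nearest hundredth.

107.64

Without the tax, 82 - 1.5Q = 30 + 4.5Q so Q* = 8.6667 and P* = 69.
A tax on sellers shifts supply up by 10.5: 82 - 1.5Q = 30 + 4.5Q + 10.5, so Q_t = 6.9167. Buyers pay P_b = 71.625; sellers receive P_s = P_b - 10.5 = 61.125.
PS = (1/2)(Q_t)(P_s - 30) = (1/2)(6.9167)(31.125) = 107.6406.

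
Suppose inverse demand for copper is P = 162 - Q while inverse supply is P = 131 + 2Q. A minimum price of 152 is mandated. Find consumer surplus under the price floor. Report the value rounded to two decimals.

50.00

Without the control, 162 - Q = 131 + 2Q so Q* = 10.3333 and P* = 151.6667.
At P = 152, buyers demand (162 - 152)/1 = 10 while sellers would supply more, so the quantity traded is 10 at price 152.
CS is the triangle under demand above 152: (1/2)(10)(162 - 152) = 50.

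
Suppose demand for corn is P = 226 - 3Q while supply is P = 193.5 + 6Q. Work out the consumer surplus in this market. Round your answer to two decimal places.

19.56

Set 226 - 3Q = 193.5 + 6Q, which gives 32.5 = 9Q, so Q* = 3.6111 and P* = 226 - 3(3.6111) = 215.1667.
Consumer surplus is the triangle under demand above P*: (1/2)(3.6111)(226 - 215.1667) = (1/2)(3.6111)(10.8333) = 19.5602.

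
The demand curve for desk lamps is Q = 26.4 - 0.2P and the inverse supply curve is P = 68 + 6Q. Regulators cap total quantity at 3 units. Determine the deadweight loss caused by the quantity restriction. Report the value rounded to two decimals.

43.68

Rewriting demand in inverse form: P = 132 - 5Q.
Without the quota, 132 - 5Q = 68 + 6Q gives Q* = 5.8182.
At Q = 3 the demand price is 132 - 5(3) = 117 and the supply price is 68 + 6(3) = 86.
DWL = (1/2)(gap between curves at 3) x (Q* - 3) = (1/2)(31)(2.8182) = 43.6818.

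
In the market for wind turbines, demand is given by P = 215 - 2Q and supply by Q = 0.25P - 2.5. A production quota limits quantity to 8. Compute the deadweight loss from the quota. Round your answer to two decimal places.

Rewriting supply in inverse form: P = 10 + 4Q.
Unrestricted equilibrium: Q* = (215 - 10)/(2 + 4) = 34.1667.
At Q = 8 the demand price is 215 - 2(8) = 199 and the supply price is 10 + 4(8) = 42.
Deadweight loss is the triangle between the curves from 8 to 34.1667: (1/2)(199 - 42)(34.1667 - 8) = 2054.0833.

2054.08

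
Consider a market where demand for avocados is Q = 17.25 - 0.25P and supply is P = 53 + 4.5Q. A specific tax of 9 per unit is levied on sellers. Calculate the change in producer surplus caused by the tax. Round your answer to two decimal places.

Rewriting demand in inverse form: P = 69 - 4Q.
Pre-tax equilibrium: 69 - 4Q = 53 + 4.5Q gives Q* = 1.8824, P* = 61.4706.
A tax on sellers shifts supply up by 9: 69 - 4Q = 53 + 4.5Q + 9, so Q_t = 0.8235. Buyers pay P_b = 65.7059; sellers receive P_s = P_b - 9 = 56.7059.
PS falls from (1/2)(1.8824)(8.4706) = 7.9723 to (1/2)(0.8235)(3.7059) = 1.526, a change of -6.4464.

-6.45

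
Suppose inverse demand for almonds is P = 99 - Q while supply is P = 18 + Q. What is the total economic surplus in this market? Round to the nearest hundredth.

1640.25

Set 99 - Q = 18 + Q, which gives 81 = 2Q, so Q* = 40.5 and P* = 99 - (40.5) = 58.5.
CS = (1/2)(40.5)(40.5) = 820.125 and PS = (1/2)(40.5)(40.5) = 820.125, so total surplus = 1640.25.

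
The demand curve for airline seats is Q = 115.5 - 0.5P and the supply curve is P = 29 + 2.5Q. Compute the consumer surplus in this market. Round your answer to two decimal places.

2015.01

Rewriting demand in inverse form: P = 231 - 2Q.
Set 231 - 2Q = 29 + 2.5Q, which gives 202 = 4.5Q, so Q* = 44.8889 and P* = 231 - 2(44.8889) = 141.2222.
CS is the area between the demand curve and P* from 0 to Q*: (1/2)(44.8889)(89.7778) = 2015.0123.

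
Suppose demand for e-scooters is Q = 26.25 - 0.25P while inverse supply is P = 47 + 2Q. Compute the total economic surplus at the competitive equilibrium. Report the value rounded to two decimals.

Rewriting demand in inverse form: P = 105 - 4Q.
Setting demand equal to supply, 58 = 6Q, so Q* = 9.6667 and P* = 66.3333.
Total surplus is the full triangle between the curves from 0 to Q*: (1/2)(9.6667)(105 - 47) = 280.3333.

280.33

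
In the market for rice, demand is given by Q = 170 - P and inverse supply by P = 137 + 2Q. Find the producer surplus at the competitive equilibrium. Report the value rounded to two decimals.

Rewriting demand in inverse form: P = 170 - Q.
Setting demand equal to supply, 33 = 3Q, so Q* = 11 and P* = 159.
PS is the area between P* and the supply curve from 0 to Q*: (1/2)(11)(22) = 121.

121.00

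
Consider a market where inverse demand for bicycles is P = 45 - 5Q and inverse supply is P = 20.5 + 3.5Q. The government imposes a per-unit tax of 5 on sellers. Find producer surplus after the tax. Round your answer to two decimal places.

9.21

Without the tax, 45 - 5Q = 20.5 + 3.5Q so Q* = 2.8824 and P* = 30.5882.
With the tax, sellers need 5 more per unit: 45 - 5Q = 20.5 + 3.5Q + 5, so Q_t = 2.2941. Buyers pay P_b = 33.5294; sellers receive P_s = P_b - 5 = 28.5294.
Producer surplus is the triangle above supply below P_s: (1/2)(2.2941)(28.5294 - 20.5) = 9.2102.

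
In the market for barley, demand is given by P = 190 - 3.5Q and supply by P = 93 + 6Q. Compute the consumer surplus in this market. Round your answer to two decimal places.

Equilibrium: 190 - 3.5Q = 93 + 6Q, so Q* = 10.2105 and P* = 154.2632.
CS is the area between the demand curve and P* from 0 to Q*: (1/2)(10.2105)(35.7368) = 182.446.

182.45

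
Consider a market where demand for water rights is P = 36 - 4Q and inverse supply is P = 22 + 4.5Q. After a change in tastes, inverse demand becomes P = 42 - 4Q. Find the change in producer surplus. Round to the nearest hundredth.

6.35

Initial equilibrium: Q_0 = 1.6471, P_0 = 29.4118; CS_0 = (1/2)(1.6471)(6.5882) = 5.4256, PS_0 = (1/2)(1.6471)(7.4118) = 6.1038.
New equilibrium: 42 - 4Q = 22 + 4.5Q gives Q_1 = 2.3529, P_1 = 32.5882; CS_1 = 11.0727, PS_1 = 12.4567.
Change in producer surplus = 12.4567 - 6.1038 = 6.3529.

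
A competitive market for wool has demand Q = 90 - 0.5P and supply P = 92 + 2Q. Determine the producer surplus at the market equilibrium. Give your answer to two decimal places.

Rewriting demand in inverse form: P = 180 - 2Q.
Setting demand equal to supply, 88 = 4Q, so Q* = 22 and P* = 136.
The supply curve's price intercept is 92, so PS = (1/2)(Q*)(P* - 92) = (1/2)(22)(44) = 484.

484.00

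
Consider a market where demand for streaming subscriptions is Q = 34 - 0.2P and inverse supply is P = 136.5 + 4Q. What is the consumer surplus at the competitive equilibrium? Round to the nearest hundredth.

34.64

Rewriting demand in inverse form: P = 170 - 5Q.
Set 170 - 5Q = 136.5 + 4Q, which gives 33.5 = 9Q, so Q* = 3.7222 and P* = 170 - 5(3.7222) = 151.3889.
CS is the area between the demand curve and P* from 0 to Q*: (1/2)(3.7222)(18.6111) = 34.6373.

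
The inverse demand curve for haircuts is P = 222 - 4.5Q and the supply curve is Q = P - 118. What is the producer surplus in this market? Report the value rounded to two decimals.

178.78

Rewriting supply in inverse form: P = 118 + Q.
Equilibrium: 222 - 4.5Q = 118 + Q, so Q* = 18.9091 and P* = 136.9091.
Producer surplus is the triangle above supply below P*: (1/2)(18.9091)(136.9091 - 118) = (1/2)(18.9091)(18.9091) = 178.7769.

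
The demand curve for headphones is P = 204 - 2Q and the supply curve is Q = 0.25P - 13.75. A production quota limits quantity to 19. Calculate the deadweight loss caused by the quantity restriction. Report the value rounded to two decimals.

102.08

Rewriting supply in inverse form: P = 55 + 4Q.
Unrestricted equilibrium: Q* = (204 - 55)/(2 + 4) = 24.8333.
At Q = 19 the demand price is 204 - 2(19) = 166 and the supply price is 55 + 4(19) = 131.
Deadweight loss is the triangle between the curves from 19 to 24.8333: (1/2)(166 - 131)(24.8333 - 19) = 102.0833.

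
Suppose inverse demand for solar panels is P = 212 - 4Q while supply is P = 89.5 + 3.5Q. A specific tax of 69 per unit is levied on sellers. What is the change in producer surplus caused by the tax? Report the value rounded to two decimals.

Without the tax, 212 - 4Q = 89.5 + 3.5Q so Q* = 16.3333 and P* = 146.6667.
A tax on sellers shifts supply up by 69: 212 - 4Q = 89.5 + 3.5Q + 69, so Q_t = 7.1333. Buyers pay P_b = 183.4667; sellers receive P_s = P_b - 69 = 114.4667.
Producers lose the trapezoid between P_s and P* out to Q_t plus the triangle from Q_t to Q*: change in PS = 89.0478 - 466.8611 = -377.8133.

-377.81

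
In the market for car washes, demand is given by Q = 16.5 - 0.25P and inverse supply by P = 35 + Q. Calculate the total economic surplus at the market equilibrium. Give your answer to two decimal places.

96.10

Rewriting demand in inverse form: P = 66 - 4Q.
Set 66 - 4Q = 35 + Q, which gives 31 = 5Q, so Q* = 6.2 and P* = 66 - 4(6.2) = 41.2.
CS = (1/2)(6.2)(24.8) = 76.88 and PS = (1/2)(6.2)(6.2) = 19.22, so total surplus = 96.1.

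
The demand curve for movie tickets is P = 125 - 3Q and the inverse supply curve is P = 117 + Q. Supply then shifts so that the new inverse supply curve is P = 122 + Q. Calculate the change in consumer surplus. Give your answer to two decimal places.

Initial equilibrium: Q_0 = 2, P_0 = 119; CS_0 = (1/2)(2)(6) = 6, PS_0 = (1/2)(2)(2) = 2.
New equilibrium: 125 - 3Q = 122 + Q gives Q_1 = 0.75, P_1 = 122.75; CS_1 = 0.8438, PS_1 = 0.2812.
Change in consumer surplus = 0.8438 - 6 = -5.1562.

-5.16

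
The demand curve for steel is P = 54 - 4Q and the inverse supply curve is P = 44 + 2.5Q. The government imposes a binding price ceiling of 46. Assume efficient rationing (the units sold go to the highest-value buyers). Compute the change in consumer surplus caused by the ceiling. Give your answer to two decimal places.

Free-market equilibrium: 54 - 4Q = 44 + 2.5Q gives Q* = 1.5385, P* = 47.8462.
At the ceiling price 46, quantity supplied is (46 - 44)/2.5 = 0.8; supply is the short side, so Q = 0.8 trades at P = 46.
CS goes from (1/2)(1.5385)(6.1538) = 4.7337 to 5.12 (computed as (54 - 46)(0.8) - (1/2)(4)(0.8)^2), a change of 0.3863.

0.39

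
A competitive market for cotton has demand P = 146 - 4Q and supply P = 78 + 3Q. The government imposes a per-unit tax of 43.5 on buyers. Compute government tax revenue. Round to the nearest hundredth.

Pre-tax equilibrium: 146 - 4Q = 78 + 3Q gives Q* = 9.7143, P* = 107.1429.
A tax on buyers shifts demand down by 43.5: (146 - 43.5) - 4Q = 78 + 3Q, so Q_t = 3.5. Buyers pay P_b = 132; sellers receive P_s = P_b - 43.5 = 88.5.
Tax revenue = t x Q_t = 43.5 x 3.5 = 152.25.

152.25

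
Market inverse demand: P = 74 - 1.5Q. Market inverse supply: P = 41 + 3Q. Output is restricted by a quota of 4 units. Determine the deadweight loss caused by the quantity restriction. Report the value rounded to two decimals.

25.00

Unrestricted equilibrium: Q* = (74 - 41)/(1.5 + 3) = 7.3333.
At Q = 4 the demand price is 74 - 1.5(4) = 68 and the supply price is 41 + 3(4) = 53.
DWL = (1/2)(gap between curves at 4) x (Q* - 4) = (1/2)(15)(3.3333) = 25.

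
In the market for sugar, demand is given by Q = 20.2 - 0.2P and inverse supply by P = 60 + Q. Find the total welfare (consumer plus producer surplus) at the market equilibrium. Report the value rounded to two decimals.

Rewriting demand in inverse form: P = 101 - 5Q.
Setting demand equal to supply, 41 = 6Q, so Q* = 6.8333 and P* = 66.8333.
CS = (1/2)(6.8333)(34.1667) = 116.7361 and PS = (1/2)(6.8333)(6.8333) = 23.3472, so total surplus = 140.0833.

140.08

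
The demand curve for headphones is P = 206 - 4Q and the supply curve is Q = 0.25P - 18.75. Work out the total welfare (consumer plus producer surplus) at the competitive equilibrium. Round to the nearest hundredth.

1072.56

Rewriting supply in inverse form: P = 75 + 4Q.
Set 206 - 4Q = 75 + 4Q, which gives 131 = 8Q, so Q* = 16.375 and P* = 206 - 4(16.375) = 140.5.
CS = (1/2)(16.375)(65.5) = 536.2812 and PS = (1/2)(16.375)(65.5) = 536.2812, so total surplus = 1072.5625.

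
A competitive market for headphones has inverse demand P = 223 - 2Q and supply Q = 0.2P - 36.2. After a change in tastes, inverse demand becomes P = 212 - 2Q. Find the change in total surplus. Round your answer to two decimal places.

-57.36

Rewriting supply in inverse form: P = 181 + 5Q.
Initial equilibrium: Q_0 = 6, P_0 = 211; CS_0 = (1/2)(6)(12) = 36, PS_0 = (1/2)(6)(30) = 90.
New equilibrium: 212 - 2Q = 181 + 5Q gives Q_1 = 4.4286, P_1 = 203.1429; CS_1 = 19.6122, PS_1 = 49.0306.
Change in total surplus = (19.6122 + 49.0306) - (36 + 90) = -57.3571.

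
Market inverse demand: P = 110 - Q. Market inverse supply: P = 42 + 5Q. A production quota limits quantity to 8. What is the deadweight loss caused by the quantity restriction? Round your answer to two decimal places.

33.33

Without the quota, 110 - Q = 42 + 5Q gives Q* = 11.3333.
At Q = 8 the demand price is 110 - (8) = 102 and the supply price is 42 + 5(8) = 82.
DWL = (1/2)(gap between curves at 8) x (Q* - 8) = (1/2)(20)(3.3333) = 33.3333.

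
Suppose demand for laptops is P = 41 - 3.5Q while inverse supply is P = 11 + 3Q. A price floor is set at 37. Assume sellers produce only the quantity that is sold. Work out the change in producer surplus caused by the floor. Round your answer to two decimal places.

Free-market equilibrium: 41 - 3.5Q = 11 + 3Q gives Q* = 4.6154, P* = 24.8462.
At P = 37, buyers demand (41 - 37)/3.5 = 1.1429 while sellers would supply more, so the quantity traded is 1.1429 at price 37.
PS goes from (1/2)(4.6154)(13.8462) = 31.9527 to 27.7551 (computed as (37 - 11)(1.1429) - (1/2)(3)(1.1429)^2), a change of -4.1976.

-4.20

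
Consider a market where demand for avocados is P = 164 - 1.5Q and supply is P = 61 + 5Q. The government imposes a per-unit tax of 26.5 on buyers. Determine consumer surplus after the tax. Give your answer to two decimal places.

103.89

Without the tax, 164 - 1.5Q = 61 + 5Q so Q* = 15.8462 and P* = 140.2308.
A tax on buyers shifts demand down by 26.5: (164 - 26.5) - 1.5Q = 61 + 5Q, so Q_t = 11.7692. Buyers pay P_b = 146.3462; sellers receive P_s = P_b - 26.5 = 119.8462.
Consumer surplus is the triangle under demand above P_b: (1/2)(11.7692)(164 - 146.3462) = 103.8861.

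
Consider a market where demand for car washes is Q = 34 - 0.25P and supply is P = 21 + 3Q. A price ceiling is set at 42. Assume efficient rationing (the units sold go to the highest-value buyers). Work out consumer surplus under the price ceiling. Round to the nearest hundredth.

560.00

Rewriting demand in inverse form: P = 136 - 4Q.
Free-market equilibrium: 136 - 4Q = 21 + 3Q gives Q* = 16.4286, P* = 70.2857.
At P = 42, sellers supply (42 - 21)/3 = 7 while buyers want more, so the quantity traded is 7 at price 42.
The demand price at Q = 7 is 108. CS is the trapezoid between demand and 42 over [0, 7]: (1/2)[(136 - 42) + (108 - 42)](7) = 560.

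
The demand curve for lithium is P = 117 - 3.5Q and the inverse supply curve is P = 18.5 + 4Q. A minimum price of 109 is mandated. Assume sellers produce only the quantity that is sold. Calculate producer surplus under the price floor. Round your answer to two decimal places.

Free-market equilibrium: 117 - 3.5Q = 18.5 + 4Q gives Q* = 13.1333, P* = 71.0333.
At the floor price 109, quantity demanded is (117 - 109)/3.5 = 2.2857; demand is the short side, so Q = 2.2857 trades at P = 109.
The supply price at Q = 2.2857 is 27.6429. PS is the trapezoid between 109 and supply over [0, 2.2857]: (1/2)[(109 - 18.5) + (109 - 27.6429)](2.2857) = 196.4082.

196.41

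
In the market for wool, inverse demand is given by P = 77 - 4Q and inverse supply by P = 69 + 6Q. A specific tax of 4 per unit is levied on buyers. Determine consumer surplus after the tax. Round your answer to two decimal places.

0.32

Pre-tax equilibrium: 77 - 4Q = 69 + 6Q gives Q* = 0.8, P* = 73.8.
With the tax, buyers' net willingness to pay falls by 4: (77 - 4) - 4Q = 69 + 6Q, so Q_t = 0.4. Buyers pay P_b = 75.4; sellers receive P_s = P_b - 4 = 71.4.
CS = (1/2)(Q_t)(77 - P_b) = (1/2)(0.4)(1.6) = 0.32.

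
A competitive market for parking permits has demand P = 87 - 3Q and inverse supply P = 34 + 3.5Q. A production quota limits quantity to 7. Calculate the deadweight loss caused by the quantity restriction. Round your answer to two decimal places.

Unrestricted equilibrium: Q* = (87 - 34)/(3 + 3.5) = 8.1538.
At Q = 7 the demand price is 87 - 3(7) = 66 and the supply price is 34 + 3.5(7) = 58.5.
Deadweight loss is the triangle between the curves from 7 to 8.1538: (1/2)(66 - 58.5)(8.1538 - 7) = 4.3269.

4.33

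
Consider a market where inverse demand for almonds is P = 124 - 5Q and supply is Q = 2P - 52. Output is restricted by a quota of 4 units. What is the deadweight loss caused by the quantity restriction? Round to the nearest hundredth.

Rewriting supply in inverse form: P = 26 + 0.5Q.
Unrestricted equilibrium: Q* = (124 - 26)/(5 + 0.5) = 17.8182.
At Q = 4 the demand price is 124 - 5(4) = 104 and the supply price is 26 + 0.5(4) = 28.
Deadweight loss is the triangle between the curves from 4 to 17.8182: (1/2)(104 - 28)(17.8182 - 4) = 525.0909.

525.09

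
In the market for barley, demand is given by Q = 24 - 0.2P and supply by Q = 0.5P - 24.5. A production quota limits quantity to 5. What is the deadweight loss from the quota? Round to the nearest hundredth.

Rewriting demand in inverse form: P = 120 - 5Q.
Rewriting supply in inverse form: P = 49 + 2Q.
Unrestricted equilibrium: Q* = (120 - 49)/(5 + 2) = 10.1429.
At Q = 5 the demand price is 120 - 5(5) = 95 and the supply price is 49 + 2(5) = 59.
Deadweight loss is the triangle between the curves from 5 to 10.1429: (1/2)(95 - 59)(10.1429 - 5) = 92.5714.

92.57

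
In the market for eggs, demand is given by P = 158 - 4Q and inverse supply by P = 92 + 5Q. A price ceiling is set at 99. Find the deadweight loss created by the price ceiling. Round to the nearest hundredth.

158.42

Free-market equilibrium: 158 - 4Q = 92 + 5Q gives Q* = 7.3333, P* = 128.6667.
At P = 99, sellers supply (99 - 92)/5 = 1.4 while buyers want more, so the quantity traded is 1.4 at price 99.
The lost-trades triangle has base Q* - 1.4 = 5.9333 and height equal to the gap between the curves at Q = 1.4, which is 152.4 - 99 = 53.4. DWL = (1/2)(5.9333)(53.4) = 158.42.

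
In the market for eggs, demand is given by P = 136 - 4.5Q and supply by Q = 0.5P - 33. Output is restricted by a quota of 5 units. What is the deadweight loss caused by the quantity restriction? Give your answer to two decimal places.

Rewriting supply in inverse form: P = 66 + 2Q.
Unrestricted equilibrium: Q* = (136 - 66)/(4.5 + 2) = 10.7692.
At Q = 5 the demand price is 136 - 4.5(5) = 113.5 and the supply price is 66 + 2(5) = 76.
DWL = (1/2)(gap between curves at 5) x (Q* - 5) = (1/2)(37.5)(5.7692) = 108.1731.

108.17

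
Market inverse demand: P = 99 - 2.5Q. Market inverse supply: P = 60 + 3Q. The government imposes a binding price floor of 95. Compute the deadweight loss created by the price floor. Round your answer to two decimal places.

82.91

Without the control, 99 - 2.5Q = 60 + 3Q so Q* = 7.0909 and P* = 81.2727.
At the floor price 95, quantity demanded is (99 - 95)/2.5 = 1.6; demand is the short side, so Q = 1.6 trades at P = 95.
At Q = 1.6 the demand price is 95 and the supply price is 64.8. Deadweight loss is the triangle between the curves from 1.6 to 7.0909: (1/2)(95 - 64.8)(7.0909 - 1.6) = 82.9127.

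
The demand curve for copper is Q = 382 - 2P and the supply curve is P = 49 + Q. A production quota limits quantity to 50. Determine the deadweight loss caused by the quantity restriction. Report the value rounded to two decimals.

Rewriting demand in inverse form: P = 191 - 0.5Q.
Without the quota, 191 - 0.5Q = 49 + Q gives Q* = 94.6667.
At Q = 50 the demand price is 191 - 0.5(50) = 166 and the supply price is 49 + (50) = 99.
Deadweight loss is the triangle between the curves from 50 to 94.6667: (1/2)(166 - 99)(94.6667 - 50) = 1496.3333.

1496.33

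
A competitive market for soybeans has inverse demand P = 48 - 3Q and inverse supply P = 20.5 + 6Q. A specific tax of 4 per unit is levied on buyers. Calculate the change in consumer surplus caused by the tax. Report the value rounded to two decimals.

Pre-tax equilibrium: 48 - 3Q = 20.5 + 6Q gives Q* = 3.0556, P* = 38.8333.
With the tax, buyers' net willingness to pay falls by 4: (48 - 4) - 3Q = 20.5 + 6Q, so Q_t = 2.6111. Buyers pay P_b = 40.1667; sellers receive P_s = P_b - 4 = 36.1667.
Consumers lose the trapezoid between P* and P_b out to Q_t plus the triangle from Q_t to Q*: change in CS = 10.2269 - 14.0046 = -3.7778.

-3.78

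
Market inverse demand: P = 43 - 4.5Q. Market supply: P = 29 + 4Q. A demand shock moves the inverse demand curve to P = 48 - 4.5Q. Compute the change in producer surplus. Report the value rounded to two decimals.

4.57

Initial equilibrium: Q_0 = 1.6471, P_0 = 35.5882; CS_0 = (1/2)(1.6471)(7.4118) = 6.1038, PS_0 = (1/2)(1.6471)(6.5882) = 5.4256.
New equilibrium: 48 - 4.5Q = 29 + 4Q gives Q_1 = 2.2353, P_1 = 37.9412; CS_1 = 11.2422, PS_1 = 9.9931.
Change in producer surplus = 9.9931 - 5.4256 = 4.5675.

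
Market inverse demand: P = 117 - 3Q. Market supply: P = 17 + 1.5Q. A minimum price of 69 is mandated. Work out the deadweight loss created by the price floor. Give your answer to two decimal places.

87.11

Without the control, 117 - 3Q = 17 + 1.5Q so Q* = 22.2222 and P* = 50.3333.
At P = 69, buyers demand (117 - 69)/3 = 16 while sellers would supply more, so the quantity traded is 16 at price 69.
At Q = 16 the demand price is 69 and the supply price is 41. Deadweight loss is the triangle between the curves from 16 to 22.2222: (1/2)(69 - 41)(22.2222 - 16) = 87.1111.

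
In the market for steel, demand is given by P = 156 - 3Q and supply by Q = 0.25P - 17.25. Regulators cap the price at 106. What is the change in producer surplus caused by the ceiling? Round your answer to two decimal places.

Rewriting supply in inverse form: P = 69 + 4Q.
Free-market equilibrium: 156 - 3Q = 69 + 4Q gives Q* = 12.4286, P* = 118.7143.
At P = 106, sellers supply (106 - 69)/4 = 9.25 while buyers want more, so the quantity traded is 9.25 at price 106.
PS goes from (1/2)(12.4286)(49.7143) = 308.9388 to 171.125 (computed as (106 - 69)(9.25) - (1/2)(4)(9.25)^2), a change of -137.8138.

-137.81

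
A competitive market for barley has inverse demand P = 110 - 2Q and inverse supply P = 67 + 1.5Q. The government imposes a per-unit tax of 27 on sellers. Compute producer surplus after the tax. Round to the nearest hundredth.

Pre-tax equilibrium: 110 - 2Q = 67 + 1.5Q gives Q* = 12.2857, P* = 85.4286.
With the tax, sellers need 27 more per unit: 110 - 2Q = 67 + 1.5Q + 27, so Q_t = 4.5714. Buyers pay P_b = 100.8571; sellers receive P_s = P_b - 27 = 73.8571.
PS = (1/2)(Q_t)(P_s - 67) = (1/2)(4.5714)(6.8571) = 15.6735.

15.67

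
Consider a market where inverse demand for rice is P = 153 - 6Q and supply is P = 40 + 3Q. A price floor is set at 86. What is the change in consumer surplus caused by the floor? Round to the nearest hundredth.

Without the control, 153 - 6Q = 40 + 3Q so Q* = 12.5556 and P* = 77.6667.
At P = 86, buyers demand (153 - 86)/6 = 11.1667 while sellers would supply more, so the quantity traded is 11.1667 at price 86.
CS goes from (1/2)(12.5556)(75.3333) = 472.9259 to 374.0833 (computed as (153 - 86)(11.1667) - (1/2)(6)(11.1667)^2), a change of -98.8426.

-98.84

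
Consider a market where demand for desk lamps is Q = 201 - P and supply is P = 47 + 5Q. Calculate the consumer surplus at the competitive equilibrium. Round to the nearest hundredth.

329.39

Rewriting demand in inverse form: P = 201 - Q.
Set 201 - Q = 47 + 5Q, which gives 154 = 6Q, so Q* = 25.6667 and P* = 201 - (25.6667) = 175.3333.
Consumer surplus is the triangle under demand above P*: (1/2)(25.6667)(201 - 175.3333) = (1/2)(25.6667)(25.6667) = 329.3889.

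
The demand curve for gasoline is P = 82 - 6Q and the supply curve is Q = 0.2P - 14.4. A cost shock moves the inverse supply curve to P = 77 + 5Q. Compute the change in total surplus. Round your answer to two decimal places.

-3.41

Rewriting supply in inverse form: P = 72 + 5Q.
Initial equilibrium: Q_0 = 0.9091, P_0 = 76.5455; CS_0 = (1/2)(0.9091)(5.4545) = 2.4793, PS_0 = (1/2)(0.9091)(4.5455) = 2.0661.
New equilibrium: 82 - 6Q = 77 + 5Q gives Q_1 = 0.4545, P_1 = 79.2727; CS_1 = 0.6198, PS_1 = 0.5165.
Change in total surplus = (0.6198 + 0.5165) - (2.4793 + 2.0661) = -3.4091.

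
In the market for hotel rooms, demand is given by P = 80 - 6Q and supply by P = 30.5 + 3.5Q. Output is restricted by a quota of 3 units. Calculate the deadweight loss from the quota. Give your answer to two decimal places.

Unrestricted equilibrium: Q* = (80 - 30.5)/(6 + 3.5) = 5.2105.
At Q = 3 the demand price is 80 - 6(3) = 62 and the supply price is 30.5 + 3.5(3) = 41.
Deadweight loss is the triangle between the curves from 3 to 5.2105: (1/2)(62 - 41)(5.2105 - 3) = 23.2105.

23.21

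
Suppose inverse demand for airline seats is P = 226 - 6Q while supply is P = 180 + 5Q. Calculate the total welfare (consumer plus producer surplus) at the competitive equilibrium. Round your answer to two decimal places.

96.18

Set 226 - 6Q = 180 + 5Q, which gives 46 = 11Q, so Q* = 4.1818 and P* = 226 - 6(4.1818) = 200.9091.
Total surplus is the full triangle between the curves from 0 to Q*: (1/2)(4.1818)(226 - 180) = 96.1818.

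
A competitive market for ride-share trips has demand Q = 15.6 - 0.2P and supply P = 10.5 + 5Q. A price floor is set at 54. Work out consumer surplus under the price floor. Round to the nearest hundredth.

Rewriting demand in inverse form: P = 78 - 5Q.
Without the control, 78 - 5Q = 10.5 + 5Q so Q* = 6.75 and P* = 44.25.
At P = 54, buyers demand (78 - 54)/5 = 4.8 while sellers would supply more, so the quantity traded is 4.8 at price 54.
CS is the triangle under demand above 54: (1/2)(4.8)(78 - 54) = 57.6.

57.60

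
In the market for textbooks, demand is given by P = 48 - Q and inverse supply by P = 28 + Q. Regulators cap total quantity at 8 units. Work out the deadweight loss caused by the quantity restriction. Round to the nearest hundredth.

4.00

Unrestricted equilibrium: Q* = (48 - 28)/(1 + 1) = 10.
At Q = 8 the demand price is 48 - (8) = 40 and the supply price is 28 + (8) = 36.
DWL = (1/2)(gap between curves at 8) x (Q* - 8) = (1/2)(4)(2) = 4.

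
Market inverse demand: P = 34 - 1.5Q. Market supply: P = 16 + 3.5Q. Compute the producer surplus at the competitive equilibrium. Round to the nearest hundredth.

22.68

Equilibrium: 34 - 1.5Q = 16 + 3.5Q, so Q* = 3.6 and P* = 28.6.
PS is the area between P* and the supply curve from 0 to Q*: (1/2)(3.6)(12.6) = 22.68.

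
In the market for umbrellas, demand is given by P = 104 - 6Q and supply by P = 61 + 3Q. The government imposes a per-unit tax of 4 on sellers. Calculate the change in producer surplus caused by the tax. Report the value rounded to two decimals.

Without the tax, 104 - 6Q = 61 + 3Q so Q* = 4.7778 and P* = 75.3333.
With the tax, sellers need 4 more per unit: 104 - 6Q = 61 + 3Q + 4, so Q_t = 4.3333. Buyers pay P_b = 78; sellers receive P_s = P_b - 4 = 74.
PS falls from (1/2)(4.7778)(14.3333) = 34.2407 to (1/2)(4.3333)(13) = 28.1667, a change of -6.0741.

-6.07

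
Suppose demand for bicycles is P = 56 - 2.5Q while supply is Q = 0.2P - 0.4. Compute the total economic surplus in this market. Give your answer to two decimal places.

Rewriting supply in inverse form: P = 2 + 5Q.
Set 56 - 2.5Q = 2 + 5Q, which gives 54 = 7.5Q, so Q* = 7.2 and P* = 56 - 2.5(7.2) = 38.
Total surplus is the full triangle between the curves from 0 to Q*: (1/2)(7.2)(56 - 2) = 194.4.

194.40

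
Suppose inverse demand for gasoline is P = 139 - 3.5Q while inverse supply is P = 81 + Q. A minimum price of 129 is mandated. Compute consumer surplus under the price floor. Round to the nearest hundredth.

14.29

Without the control, 139 - 3.5Q = 81 + Q so Q* = 12.8889 and P* = 93.8889.
At P = 129, buyers demand (139 - 129)/3.5 = 2.8571 while sellers would supply more, so the quantity traded is 2.8571 at price 129.
CS is the triangle under demand above 129: (1/2)(2.8571)(139 - 129) = 14.2857.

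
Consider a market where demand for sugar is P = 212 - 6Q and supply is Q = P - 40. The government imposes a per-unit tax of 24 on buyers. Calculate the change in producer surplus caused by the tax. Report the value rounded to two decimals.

Rewriting supply in inverse form: P = 40 + Q.
Without the tax, 212 - 6Q = 40 + Q so Q* = 24.5714 and P* = 64.5714.
A tax on buyers shifts demand down by 24: (212 - 24) - 6Q = 40 + Q, so Q_t = 21.1429. Buyers pay P_b = 85.1429; sellers receive P_s = P_b - 24 = 61.1429.
PS falls from (1/2)(24.5714)(24.5714) = 301.8776 to (1/2)(21.1429)(21.1429) = 223.5102, a change of -78.3673.

-78.37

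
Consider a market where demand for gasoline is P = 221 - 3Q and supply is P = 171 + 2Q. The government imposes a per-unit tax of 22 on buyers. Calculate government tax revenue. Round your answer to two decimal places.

123.20

Pre-tax equilibrium: 221 - 3Q = 171 + 2Q gives Q* = 10, P* = 191.
With the tax, buyers' net willingness to pay falls by 22: (221 - 22) - 3Q = 171 + 2Q, so Q_t = 5.6. Buyers pay P_b = 204.2; sellers receive P_s = P_b - 22 = 182.2.
Revenue is the tax times quantity traded: 22 x 5.6 = 123.2.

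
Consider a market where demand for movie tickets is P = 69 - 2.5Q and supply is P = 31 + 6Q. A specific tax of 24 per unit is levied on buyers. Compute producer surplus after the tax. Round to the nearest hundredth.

Pre-tax equilibrium: 69 - 2.5Q = 31 + 6Q gives Q* = 4.4706, P* = 57.8235.
With the tax, buyers' net willingness to pay falls by 24: (69 - 24) - 2.5Q = 31 + 6Q, so Q_t = 1.6471. Buyers pay P_b = 64.8824; sellers receive P_s = P_b - 24 = 40.8824.
Producer surplus is the triangle above supply below P_s: (1/2)(1.6471)(40.8824 - 31) = 8.1384.

8.14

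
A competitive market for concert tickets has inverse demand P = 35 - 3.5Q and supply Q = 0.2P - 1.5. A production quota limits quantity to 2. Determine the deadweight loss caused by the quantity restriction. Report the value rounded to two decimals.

6.49

Rewriting supply in inverse form: P = 7.5 + 5Q.
Unrestricted equilibrium: Q* = (35 - 7.5)/(3.5 + 5) = 3.2353.
At Q = 2 the demand price is 35 - 3.5(2) = 28 and the supply price is 7.5 + 5(2) = 17.5.
DWL = (1/2)(gap between curves at 2) x (Q* - 2) = (1/2)(10.5)(1.2353) = 6.4853.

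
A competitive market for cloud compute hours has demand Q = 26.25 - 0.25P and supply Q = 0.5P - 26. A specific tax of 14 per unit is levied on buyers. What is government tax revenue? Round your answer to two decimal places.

Rewriting demand in inverse form: P = 105 - 4Q.
Rewriting supply in inverse form: P = 52 + 2Q.
Without the tax, 105 - 4Q = 52 + 2Q so Q* = 8.8333 and P* = 69.6667.
A tax on buyers shifts demand down by 14: (105 - 14) - 4Q = 52 + 2Q, so Q_t = 6.5. Buyers pay P_b = 79; sellers receive P_s = P_b - 14 = 65.
Tax revenue = t x Q_t = 14 x 6.5 = 91.

91.00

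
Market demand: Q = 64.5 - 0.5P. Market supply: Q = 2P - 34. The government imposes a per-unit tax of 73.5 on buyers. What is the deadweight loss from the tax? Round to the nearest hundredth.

Rewriting demand in inverse form: P = 129 - 2Q.
Rewriting supply in inverse form: P = 17 + 0.5Q.
Without the tax, 129 - 2Q = 17 + 0.5Q so Q* = 44.8 and P* = 39.4.
With the tax, buyers' net willingness to pay falls by 73.5: (129 - 73.5) - 2Q = 17 + 0.5Q, so Q_t = 15.4. Buyers pay P_b = 98.2; sellers receive P_s = P_b - 73.5 = 24.7.
The welfare triangle lost has base Q* - Q_t = 29.4 and height t = 73.5, so DWL = (1/2)(29.4)(73.5) = 1080.45.

1080.45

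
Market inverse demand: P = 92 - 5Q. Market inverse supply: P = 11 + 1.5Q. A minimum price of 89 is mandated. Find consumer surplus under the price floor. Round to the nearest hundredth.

0.90

Free-market equilibrium: 92 - 5Q = 11 + 1.5Q gives Q* = 12.4615, P* = 29.6923.
At P = 89, buyers demand (92 - 89)/5 = 0.6 while sellers would supply more, so the quantity traded is 0.6 at price 89.
CS is the triangle under demand above 89: (1/2)(0.6)(92 - 89) = 0.9.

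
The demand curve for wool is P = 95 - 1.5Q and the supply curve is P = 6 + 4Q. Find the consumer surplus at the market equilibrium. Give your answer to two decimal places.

196.39

Setting demand equal to supply, 89 = 5.5Q, so Q* = 16.1818 and P* = 70.7273.
The demand choke price is 95, so CS = (1/2)(Q*)(95 - P*) = (1/2)(16.1818)(24.2727) = 196.3884.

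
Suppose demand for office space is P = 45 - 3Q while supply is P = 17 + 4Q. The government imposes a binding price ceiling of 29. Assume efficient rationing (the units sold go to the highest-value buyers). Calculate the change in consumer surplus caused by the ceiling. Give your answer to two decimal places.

Free-market equilibrium: 45 - 3Q = 17 + 4Q gives Q* = 4, P* = 33.
At P = 29, sellers supply (29 - 17)/4 = 3 while buyers want more, so the quantity traded is 3 at price 29.
CS goes from (1/2)(4)(12) = 24 to 34.5 (computed as (45 - 29)(3) - (1/2)(3)(3)^2), a change of 10.5.

10.50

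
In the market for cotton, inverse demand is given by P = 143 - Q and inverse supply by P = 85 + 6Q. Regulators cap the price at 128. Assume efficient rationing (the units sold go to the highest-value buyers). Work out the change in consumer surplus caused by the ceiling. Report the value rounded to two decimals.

47.49

Without the control, 143 - Q = 85 + 6Q so Q* = 8.2857 and P* = 134.7143.
At the ceiling price 128, quantity supplied is (128 - 85)/6 = 7.1667; supply is the short side, so Q = 7.1667 trades at P = 128.
CS goes from (1/2)(8.2857)(8.2857) = 34.3265 to 81.8194 (computed as (143 - 128)(7.1667) - (1/2)(1)(7.1667)^2), a change of 47.4929.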